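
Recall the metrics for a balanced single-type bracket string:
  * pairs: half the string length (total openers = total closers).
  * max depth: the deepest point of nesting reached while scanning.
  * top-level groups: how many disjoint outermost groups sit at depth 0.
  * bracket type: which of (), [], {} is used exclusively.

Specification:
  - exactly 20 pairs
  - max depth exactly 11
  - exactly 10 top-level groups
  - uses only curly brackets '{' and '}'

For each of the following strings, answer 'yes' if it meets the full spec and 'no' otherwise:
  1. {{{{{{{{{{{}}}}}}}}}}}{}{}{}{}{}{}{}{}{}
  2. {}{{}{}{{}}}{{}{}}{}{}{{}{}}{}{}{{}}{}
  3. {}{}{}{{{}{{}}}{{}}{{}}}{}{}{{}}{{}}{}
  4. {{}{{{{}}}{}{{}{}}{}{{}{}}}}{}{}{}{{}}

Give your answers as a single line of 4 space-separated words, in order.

String 1 '{{{{{{{{{{{}}}}}}}}}}}{}{}{}{}{}{}{}{}{}': depth seq [1 2 3 4 5 6 7 8 9 10 11 10 9 8 7 6 5 4 3 2 1 0 1 0 1 0 1 0 1 0 1 0 1 0 1 0 1 0 1 0]
  -> pairs=20 depth=11 groups=10 -> yes
String 2 '{}{{}{}{{}}}{{}{}}{}{}{{}{}}{}{}{{}}{}': depth seq [1 0 1 2 1 2 1 2 3 2 1 0 1 2 1 2 1 0 1 0 1 0 1 2 1 2 1 0 1 0 1 0 1 2 1 0 1 0]
  -> pairs=19 depth=3 groups=10 -> no
String 3 '{}{}{}{{{}{{}}}{{}}{{}}}{}{}{{}}{{}}{}': depth seq [1 0 1 0 1 0 1 2 3 2 3 4 3 2 1 2 3 2 1 2 3 2 1 0 1 0 1 0 1 2 1 0 1 2 1 0 1 0]
  -> pairs=19 depth=4 groups=9 -> no
String 4 '{{}{{{{}}}{}{{}{}}{}{{}{}}}}{}{}{}{{}}': depth seq [1 2 1 2 3 4 5 4 3 2 3 2 3 4 3 4 3 2 3 2 3 4 3 4 3 2 1 0 1 0 1 0 1 0 1 2 1 0]
  -> pairs=19 depth=5 groups=5 -> no

Answer: yes no no no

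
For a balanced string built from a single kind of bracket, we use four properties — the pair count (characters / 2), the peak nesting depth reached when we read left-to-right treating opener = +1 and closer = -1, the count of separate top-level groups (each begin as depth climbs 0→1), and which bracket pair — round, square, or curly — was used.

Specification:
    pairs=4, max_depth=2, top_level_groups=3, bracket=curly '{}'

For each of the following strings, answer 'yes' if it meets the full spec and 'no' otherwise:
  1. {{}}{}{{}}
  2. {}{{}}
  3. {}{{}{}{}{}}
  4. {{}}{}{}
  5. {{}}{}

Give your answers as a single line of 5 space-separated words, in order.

Answer: no no no yes no

Derivation:
String 1 '{{}}{}{{}}': depth seq [1 2 1 0 1 0 1 2 1 0]
  -> pairs=5 depth=2 groups=3 -> no
String 2 '{}{{}}': depth seq [1 0 1 2 1 0]
  -> pairs=3 depth=2 groups=2 -> no
String 3 '{}{{}{}{}{}}': depth seq [1 0 1 2 1 2 1 2 1 2 1 0]
  -> pairs=6 depth=2 groups=2 -> no
String 4 '{{}}{}{}': depth seq [1 2 1 0 1 0 1 0]
  -> pairs=4 depth=2 groups=3 -> yes
String 5 '{{}}{}': depth seq [1 2 1 0 1 0]
  -> pairs=3 depth=2 groups=2 -> no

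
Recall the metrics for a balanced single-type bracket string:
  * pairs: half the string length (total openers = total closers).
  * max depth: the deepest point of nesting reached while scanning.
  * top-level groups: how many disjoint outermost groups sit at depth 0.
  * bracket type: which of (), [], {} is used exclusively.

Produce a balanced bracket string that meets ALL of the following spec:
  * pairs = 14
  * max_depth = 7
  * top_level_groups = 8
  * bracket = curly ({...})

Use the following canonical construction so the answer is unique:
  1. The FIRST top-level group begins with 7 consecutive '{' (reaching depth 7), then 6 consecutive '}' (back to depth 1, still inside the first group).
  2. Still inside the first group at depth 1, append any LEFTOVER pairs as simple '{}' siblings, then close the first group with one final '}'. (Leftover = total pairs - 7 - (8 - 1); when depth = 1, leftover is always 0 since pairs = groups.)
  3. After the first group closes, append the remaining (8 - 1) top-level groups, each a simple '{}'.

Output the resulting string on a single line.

Spec: pairs=14 depth=7 groups=8
Leftover pairs = 14 - 7 - (8-1) = 0
First group: deep chain of depth 7 + 0 sibling pairs
Remaining 7 groups: simple '{}' each

Answer: {{{{{{{}}}}}}}{}{}{}{}{}{}{}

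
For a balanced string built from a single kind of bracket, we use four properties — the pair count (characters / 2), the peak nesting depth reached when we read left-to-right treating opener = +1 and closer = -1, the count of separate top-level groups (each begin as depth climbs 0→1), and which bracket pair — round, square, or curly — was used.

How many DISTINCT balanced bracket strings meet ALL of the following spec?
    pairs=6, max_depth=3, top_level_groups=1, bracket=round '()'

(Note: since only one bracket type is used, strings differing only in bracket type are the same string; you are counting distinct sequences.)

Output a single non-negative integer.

Spec: pairs=6 depth=3 groups=1
Count(depth <= 3) = 16
Count(depth <= 2) = 1
Count(depth == 3) = 16 - 1 = 15

Answer: 15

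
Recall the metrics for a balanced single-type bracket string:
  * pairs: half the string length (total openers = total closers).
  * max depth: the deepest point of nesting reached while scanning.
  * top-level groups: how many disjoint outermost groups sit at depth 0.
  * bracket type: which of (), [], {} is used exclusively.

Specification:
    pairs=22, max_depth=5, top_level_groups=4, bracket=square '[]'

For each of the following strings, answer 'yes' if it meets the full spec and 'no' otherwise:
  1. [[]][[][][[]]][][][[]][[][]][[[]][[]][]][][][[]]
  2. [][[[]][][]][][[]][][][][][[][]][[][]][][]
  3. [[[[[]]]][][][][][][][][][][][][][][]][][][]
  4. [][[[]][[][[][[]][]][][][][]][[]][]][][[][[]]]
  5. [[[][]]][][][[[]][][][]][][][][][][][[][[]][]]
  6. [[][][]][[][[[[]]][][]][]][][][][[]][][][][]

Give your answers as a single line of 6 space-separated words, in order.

String 1 '[[]][[][][[]]][][][[]][[][]][[[]][[]][]][][][[]]': depth seq [1 2 1 0 1 2 1 2 1 2 3 2 1 0 1 0 1 0 1 2 1 0 1 2 1 2 1 0 1 2 3 2 1 2 3 2 1 2 1 0 1 0 1 0 1 2 1 0]
  -> pairs=24 depth=3 groups=10 -> no
String 2 '[][[[]][][]][][[]][][][][][[][]][[][]][][]': depth seq [1 0 1 2 3 2 1 2 1 2 1 0 1 0 1 2 1 0 1 0 1 0 1 0 1 0 1 2 1 2 1 0 1 2 1 2 1 0 1 0 1 0]
  -> pairs=21 depth=3 groups=12 -> no
String 3 '[[[[[]]]][][][][][][][][][][][][][][]][][][]': depth seq [1 2 3 4 5 4 3 2 1 2 1 2 1 2 1 2 1 2 1 2 1 2 1 2 1 2 1 2 1 2 1 2 1 2 1 2 1 0 1 0 1 0 1 0]
  -> pairs=22 depth=5 groups=4 -> yes
String 4 '[][[[]][[][[][[]][]][][][][]][[]][]][][[][[]]]': depth seq [1 0 1 2 3 2 1 2 3 2 3 4 3 4 5 4 3 4 3 2 3 2 3 2 3 2 3 2 1 2 3 2 1 2 1 0 1 0 1 2 1 2 3 2 1 0]
  -> pairs=23 depth=5 groups=4 -> no
String 5 '[[[][]]][][][[[]][][][]][][][][][][][[][[]][]]': depth seq [1 2 3 2 3 2 1 0 1 0 1 0 1 2 3 2 1 2 1 2 1 2 1 0 1 0 1 0 1 0 1 0 1 0 1 0 1 2 1 2 3 2 1 2 1 0]
  -> pairs=23 depth=3 groups=11 -> no
String 6 '[[][][]][[][[[[]]][][]][]][][][][[]][][][][]': depth seq [1 2 1 2 1 2 1 0 1 2 1 2 3 4 5 4 3 2 3 2 3 2 1 2 1 0 1 0 1 0 1 0 1 2 1 0 1 0 1 0 1 0 1 0]
  -> pairs=22 depth=5 groups=10 -> no

Answer: no no yes no no no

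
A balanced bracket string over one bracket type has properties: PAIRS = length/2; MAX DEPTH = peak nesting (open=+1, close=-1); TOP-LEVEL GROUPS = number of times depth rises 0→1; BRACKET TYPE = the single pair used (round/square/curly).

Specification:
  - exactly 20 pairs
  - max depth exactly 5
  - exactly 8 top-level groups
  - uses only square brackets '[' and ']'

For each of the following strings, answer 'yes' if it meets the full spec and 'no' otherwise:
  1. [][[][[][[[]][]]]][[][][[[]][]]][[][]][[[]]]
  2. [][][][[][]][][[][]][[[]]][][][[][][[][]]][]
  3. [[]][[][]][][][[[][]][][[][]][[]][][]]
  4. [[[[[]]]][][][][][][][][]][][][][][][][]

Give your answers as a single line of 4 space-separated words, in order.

Answer: no no no yes

Derivation:
String 1 '[][[][[][[[]][]]]][[][][[[]][]]][[][]][[[]]]': depth seq [1 0 1 2 1 2 3 2 3 4 5 4 3 4 3 2 1 0 1 2 1 2 1 2 3 4 3 2 3 2 1 0 1 2 1 2 1 0 1 2 3 2 1 0]
  -> pairs=22 depth=5 groups=5 -> no
String 2 '[][][][[][]][][[][]][[[]]][][][[][][[][]]][]': depth seq [1 0 1 0 1 0 1 2 1 2 1 0 1 0 1 2 1 2 1 0 1 2 3 2 1 0 1 0 1 0 1 2 1 2 1 2 3 2 3 2 1 0 1 0]
  -> pairs=22 depth=3 groups=11 -> no
String 3 '[[]][[][]][][][[[][]][][[][]][[]][][]]': depth seq [1 2 1 0 1 2 1 2 1 0 1 0 1 0 1 2 3 2 3 2 1 2 1 2 3 2 3 2 1 2 3 2 1 2 1 2 1 0]
  -> pairs=19 depth=3 groups=5 -> no
String 4 '[[[[[]]]][][][][][][][][]][][][][][][][]': depth seq [1 2 3 4 5 4 3 2 1 2 1 2 1 2 1 2 1 2 1 2 1 2 1 2 1 0 1 0 1 0 1 0 1 0 1 0 1 0 1 0]
  -> pairs=20 depth=5 groups=8 -> yes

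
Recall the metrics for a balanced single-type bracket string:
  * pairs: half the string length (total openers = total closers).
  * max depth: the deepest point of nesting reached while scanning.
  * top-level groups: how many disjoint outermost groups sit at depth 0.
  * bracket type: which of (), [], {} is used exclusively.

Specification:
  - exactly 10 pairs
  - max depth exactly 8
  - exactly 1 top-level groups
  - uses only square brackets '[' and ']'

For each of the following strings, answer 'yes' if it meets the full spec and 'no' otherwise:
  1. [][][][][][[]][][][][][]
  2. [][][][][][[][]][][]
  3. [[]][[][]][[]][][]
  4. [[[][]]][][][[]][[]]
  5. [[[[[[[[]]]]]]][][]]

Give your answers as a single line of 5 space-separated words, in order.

Answer: no no no no yes

Derivation:
String 1 '[][][][][][[]][][][][][]': depth seq [1 0 1 0 1 0 1 0 1 0 1 2 1 0 1 0 1 0 1 0 1 0 1 0]
  -> pairs=12 depth=2 groups=11 -> no
String 2 '[][][][][][[][]][][]': depth seq [1 0 1 0 1 0 1 0 1 0 1 2 1 2 1 0 1 0 1 0]
  -> pairs=10 depth=2 groups=8 -> no
String 3 '[[]][[][]][[]][][]': depth seq [1 2 1 0 1 2 1 2 1 0 1 2 1 0 1 0 1 0]
  -> pairs=9 depth=2 groups=5 -> no
String 4 '[[[][]]][][][[]][[]]': depth seq [1 2 3 2 3 2 1 0 1 0 1 0 1 2 1 0 1 2 1 0]
  -> pairs=10 depth=3 groups=5 -> no
String 5 '[[[[[[[[]]]]]]][][]]': depth seq [1 2 3 4 5 6 7 8 7 6 5 4 3 2 1 2 1 2 1 0]
  -> pairs=10 depth=8 groups=1 -> yes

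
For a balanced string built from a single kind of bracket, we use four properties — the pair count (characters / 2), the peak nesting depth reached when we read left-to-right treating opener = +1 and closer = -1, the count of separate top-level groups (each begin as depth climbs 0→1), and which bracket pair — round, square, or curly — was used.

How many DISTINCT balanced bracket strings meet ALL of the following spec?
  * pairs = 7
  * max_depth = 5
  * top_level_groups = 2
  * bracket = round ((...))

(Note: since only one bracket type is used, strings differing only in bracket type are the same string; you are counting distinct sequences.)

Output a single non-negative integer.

Spec: pairs=7 depth=5 groups=2
Count(depth <= 5) = 130
Count(depth <= 4) = 114
Count(depth == 5) = 130 - 114 = 16

Answer: 16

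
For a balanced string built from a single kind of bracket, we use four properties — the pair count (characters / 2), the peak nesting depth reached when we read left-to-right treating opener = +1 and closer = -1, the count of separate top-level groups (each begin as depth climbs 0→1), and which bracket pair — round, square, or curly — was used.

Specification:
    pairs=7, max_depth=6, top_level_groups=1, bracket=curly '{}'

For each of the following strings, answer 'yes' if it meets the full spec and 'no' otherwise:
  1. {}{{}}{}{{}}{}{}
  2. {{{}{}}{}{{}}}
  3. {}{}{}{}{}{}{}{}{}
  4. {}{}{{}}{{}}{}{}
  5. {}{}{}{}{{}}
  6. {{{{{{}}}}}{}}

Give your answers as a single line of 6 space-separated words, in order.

String 1 '{}{{}}{}{{}}{}{}': depth seq [1 0 1 2 1 0 1 0 1 2 1 0 1 0 1 0]
  -> pairs=8 depth=2 groups=6 -> no
String 2 '{{{}{}}{}{{}}}': depth seq [1 2 3 2 3 2 1 2 1 2 3 2 1 0]
  -> pairs=7 depth=3 groups=1 -> no
String 3 '{}{}{}{}{}{}{}{}{}': depth seq [1 0 1 0 1 0 1 0 1 0 1 0 1 0 1 0 1 0]
  -> pairs=9 depth=1 groups=9 -> no
String 4 '{}{}{{}}{{}}{}{}': depth seq [1 0 1 0 1 2 1 0 1 2 1 0 1 0 1 0]
  -> pairs=8 depth=2 groups=6 -> no
String 5 '{}{}{}{}{{}}': depth seq [1 0 1 0 1 0 1 0 1 2 1 0]
  -> pairs=6 depth=2 groups=5 -> no
String 6 '{{{{{{}}}}}{}}': depth seq [1 2 3 4 5 6 5 4 3 2 1 2 1 0]
  -> pairs=7 depth=6 groups=1 -> yes

Answer: no no no no no yes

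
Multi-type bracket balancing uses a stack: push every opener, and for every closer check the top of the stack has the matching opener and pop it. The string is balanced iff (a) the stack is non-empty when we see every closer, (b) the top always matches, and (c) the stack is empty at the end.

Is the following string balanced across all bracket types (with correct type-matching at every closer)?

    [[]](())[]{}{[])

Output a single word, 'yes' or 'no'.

pos 0: push '['; stack = [
pos 1: push '['; stack = [[
pos 2: ']' matches '['; pop; stack = [
pos 3: ']' matches '['; pop; stack = (empty)
pos 4: push '('; stack = (
pos 5: push '('; stack = ((
pos 6: ')' matches '('; pop; stack = (
pos 7: ')' matches '('; pop; stack = (empty)
pos 8: push '['; stack = [
pos 9: ']' matches '['; pop; stack = (empty)
pos 10: push '{'; stack = {
pos 11: '}' matches '{'; pop; stack = (empty)
pos 12: push '{'; stack = {
pos 13: push '['; stack = {[
pos 14: ']' matches '['; pop; stack = {
pos 15: saw closer ')' but top of stack is '{' (expected '}') → INVALID
Verdict: type mismatch at position 15: ')' closes '{' → no

Answer: no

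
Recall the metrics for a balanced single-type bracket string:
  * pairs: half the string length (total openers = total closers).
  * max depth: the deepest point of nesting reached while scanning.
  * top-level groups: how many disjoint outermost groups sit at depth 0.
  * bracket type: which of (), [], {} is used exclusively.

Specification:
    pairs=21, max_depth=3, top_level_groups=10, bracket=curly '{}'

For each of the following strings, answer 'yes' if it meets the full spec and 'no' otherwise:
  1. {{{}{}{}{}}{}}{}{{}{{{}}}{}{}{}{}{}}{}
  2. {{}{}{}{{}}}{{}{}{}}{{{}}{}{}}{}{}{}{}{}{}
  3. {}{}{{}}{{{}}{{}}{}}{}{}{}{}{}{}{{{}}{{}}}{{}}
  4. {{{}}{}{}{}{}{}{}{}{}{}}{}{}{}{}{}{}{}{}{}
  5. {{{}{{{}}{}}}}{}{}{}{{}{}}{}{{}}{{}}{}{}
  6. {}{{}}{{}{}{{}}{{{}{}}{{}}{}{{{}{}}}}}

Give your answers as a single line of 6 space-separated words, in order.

Answer: no no no yes no no

Derivation:
String 1 '{{{}{}{}{}}{}}{}{{}{{{}}}{}{}{}{}{}}{}': depth seq [1 2 3 2 3 2 3 2 3 2 1 2 1 0 1 0 1 2 1 2 3 4 3 2 1 2 1 2 1 2 1 2 1 2 1 0 1 0]
  -> pairs=19 depth=4 groups=4 -> no
String 2 '{{}{}{}{{}}}{{}{}{}}{{{}}{}{}}{}{}{}{}{}{}': depth seq [1 2 1 2 1 2 1 2 3 2 1 0 1 2 1 2 1 2 1 0 1 2 3 2 1 2 1 2 1 0 1 0 1 0 1 0 1 0 1 0 1 0]
  -> pairs=21 depth=3 groups=9 -> no
String 3 '{}{}{{}}{{{}}{{}}{}}{}{}{}{}{}{}{{{}}{{}}}{{}}': depth seq [1 0 1 0 1 2 1 0 1 2 3 2 1 2 3 2 1 2 1 0 1 0 1 0 1 0 1 0 1 0 1 0 1 2 3 2 1 2 3 2 1 0 1 2 1 0]
  -> pairs=23 depth=3 groups=12 -> no
String 4 '{{{}}{}{}{}{}{}{}{}{}{}}{}{}{}{}{}{}{}{}{}': depth seq [1 2 3 2 1 2 1 2 1 2 1 2 1 2 1 2 1 2 1 2 1 2 1 0 1 0 1 0 1 0 1 0 1 0 1 0 1 0 1 0 1 0]
  -> pairs=21 depth=3 groups=10 -> yes
String 5 '{{{}{{{}}{}}}}{}{}{}{{}{}}{}{{}}{{}}{}{}': depth seq [1 2 3 2 3 4 5 4 3 4 3 2 1 0 1 0 1 0 1 0 1 2 1 2 1 0 1 0 1 2 1 0 1 2 1 0 1 0 1 0]
  -> pairs=20 depth=5 groups=10 -> no
String 6 '{}{{}}{{}{}{{}}{{{}{}}{{}}{}{{{}{}}}}}': depth seq [1 0 1 2 1 0 1 2 1 2 1 2 3 2 1 2 3 4 3 4 3 2 3 4 3 2 3 2 3 4 5 4 5 4 3 2 1 0]
  -> pairs=19 depth=5 groups=3 -> no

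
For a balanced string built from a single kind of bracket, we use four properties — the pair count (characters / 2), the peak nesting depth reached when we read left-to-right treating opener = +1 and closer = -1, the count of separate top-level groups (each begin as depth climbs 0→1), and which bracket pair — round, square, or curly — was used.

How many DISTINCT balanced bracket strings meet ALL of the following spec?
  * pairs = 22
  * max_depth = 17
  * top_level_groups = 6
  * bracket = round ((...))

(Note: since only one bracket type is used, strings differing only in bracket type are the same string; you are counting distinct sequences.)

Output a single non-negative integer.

Spec: pairs=22 depth=17 groups=6
Count(depth <= 17) = 3511574910
Count(depth <= 16) = 3511574904
Count(depth == 17) = 3511574910 - 3511574904 = 6

Answer: 6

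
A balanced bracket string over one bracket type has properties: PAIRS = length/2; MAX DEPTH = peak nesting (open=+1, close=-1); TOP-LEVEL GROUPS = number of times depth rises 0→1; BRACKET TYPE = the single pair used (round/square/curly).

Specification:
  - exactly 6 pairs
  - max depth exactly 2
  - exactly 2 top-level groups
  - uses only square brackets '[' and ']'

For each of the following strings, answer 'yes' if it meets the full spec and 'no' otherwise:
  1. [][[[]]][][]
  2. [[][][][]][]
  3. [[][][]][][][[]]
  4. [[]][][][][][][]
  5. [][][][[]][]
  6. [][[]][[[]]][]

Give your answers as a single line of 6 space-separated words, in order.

Answer: no yes no no no no

Derivation:
String 1 '[][[[]]][][]': depth seq [1 0 1 2 3 2 1 0 1 0 1 0]
  -> pairs=6 depth=3 groups=4 -> no
String 2 '[[][][][]][]': depth seq [1 2 1 2 1 2 1 2 1 0 1 0]
  -> pairs=6 depth=2 groups=2 -> yes
String 3 '[[][][]][][][[]]': depth seq [1 2 1 2 1 2 1 0 1 0 1 0 1 2 1 0]
  -> pairs=8 depth=2 groups=4 -> no
String 4 '[[]][][][][][][]': depth seq [1 2 1 0 1 0 1 0 1 0 1 0 1 0 1 0]
  -> pairs=8 depth=2 groups=7 -> no
String 5 '[][][][[]][]': depth seq [1 0 1 0 1 0 1 2 1 0 1 0]
  -> pairs=6 depth=2 groups=5 -> no
String 6 '[][[]][[[]]][]': depth seq [1 0 1 2 1 0 1 2 3 2 1 0 1 0]
  -> pairs=7 depth=3 groups=4 -> no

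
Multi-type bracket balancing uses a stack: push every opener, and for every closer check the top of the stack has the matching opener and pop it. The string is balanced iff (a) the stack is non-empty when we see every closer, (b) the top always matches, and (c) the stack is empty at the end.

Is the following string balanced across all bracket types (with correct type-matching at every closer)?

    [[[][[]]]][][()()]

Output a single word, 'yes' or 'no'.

pos 0: push '['; stack = [
pos 1: push '['; stack = [[
pos 2: push '['; stack = [[[
pos 3: ']' matches '['; pop; stack = [[
pos 4: push '['; stack = [[[
pos 5: push '['; stack = [[[[
pos 6: ']' matches '['; pop; stack = [[[
pos 7: ']' matches '['; pop; stack = [[
pos 8: ']' matches '['; pop; stack = [
pos 9: ']' matches '['; pop; stack = (empty)
pos 10: push '['; stack = [
pos 11: ']' matches '['; pop; stack = (empty)
pos 12: push '['; stack = [
pos 13: push '('; stack = [(
pos 14: ')' matches '('; pop; stack = [
pos 15: push '('; stack = [(
pos 16: ')' matches '('; pop; stack = [
pos 17: ']' matches '['; pop; stack = (empty)
end: stack empty → VALID
Verdict: properly nested → yes

Answer: yes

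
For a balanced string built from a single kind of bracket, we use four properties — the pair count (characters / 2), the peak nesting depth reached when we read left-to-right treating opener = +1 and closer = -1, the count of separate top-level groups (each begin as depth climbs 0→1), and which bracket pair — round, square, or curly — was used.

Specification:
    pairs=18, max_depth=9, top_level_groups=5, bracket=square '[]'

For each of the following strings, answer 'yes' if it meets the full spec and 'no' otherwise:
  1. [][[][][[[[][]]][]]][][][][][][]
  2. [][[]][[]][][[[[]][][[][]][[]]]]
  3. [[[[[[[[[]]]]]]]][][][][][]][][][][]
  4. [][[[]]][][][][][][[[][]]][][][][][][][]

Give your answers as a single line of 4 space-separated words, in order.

String 1 '[][[][][[[[][]]][]]][][][][][][]': depth seq [1 0 1 2 1 2 1 2 3 4 5 4 5 4 3 2 3 2 1 0 1 0 1 0 1 0 1 0 1 0 1 0]
  -> pairs=16 depth=5 groups=8 -> no
String 2 '[][[]][[]][][[[[]][][[][]][[]]]]': depth seq [1 0 1 2 1 0 1 2 1 0 1 0 1 2 3 4 3 2 3 2 3 4 3 4 3 2 3 4 3 2 1 0]
  -> pairs=16 depth=4 groups=5 -> no
String 3 '[[[[[[[[[]]]]]]]][][][][][]][][][][]': depth seq [1 2 3 4 5 6 7 8 9 8 7 6 5 4 3 2 1 2 1 2 1 2 1 2 1 2 1 0 1 0 1 0 1 0 1 0]
  -> pairs=18 depth=9 groups=5 -> yes
String 4 '[][[[]]][][][][][][[[][]]][][][][][][][]': depth seq [1 0 1 2 3 2 1 0 1 0 1 0 1 0 1 0 1 0 1 2 3 2 3 2 1 0 1 0 1 0 1 0 1 0 1 0 1 0 1 0]
  -> pairs=20 depth=3 groups=15 -> no

Answer: no no yes no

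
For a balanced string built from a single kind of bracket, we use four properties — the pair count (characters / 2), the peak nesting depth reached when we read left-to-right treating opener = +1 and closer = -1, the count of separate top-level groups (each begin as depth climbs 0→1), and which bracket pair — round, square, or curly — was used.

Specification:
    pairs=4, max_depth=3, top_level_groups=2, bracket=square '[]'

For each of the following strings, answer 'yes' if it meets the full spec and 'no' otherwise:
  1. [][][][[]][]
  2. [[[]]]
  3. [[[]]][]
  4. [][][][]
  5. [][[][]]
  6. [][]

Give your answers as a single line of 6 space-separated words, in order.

String 1 '[][][][[]][]': depth seq [1 0 1 0 1 0 1 2 1 0 1 0]
  -> pairs=6 depth=2 groups=5 -> no
String 2 '[[[]]]': depth seq [1 2 3 2 1 0]
  -> pairs=3 depth=3 groups=1 -> no
String 3 '[[[]]][]': depth seq [1 2 3 2 1 0 1 0]
  -> pairs=4 depth=3 groups=2 -> yes
String 4 '[][][][]': depth seq [1 0 1 0 1 0 1 0]
  -> pairs=4 depth=1 groups=4 -> no
String 5 '[][[][]]': depth seq [1 0 1 2 1 2 1 0]
  -> pairs=4 depth=2 groups=2 -> no
String 6 '[][]': depth seq [1 0 1 0]
  -> pairs=2 depth=1 groups=2 -> no

Answer: no no yes no no no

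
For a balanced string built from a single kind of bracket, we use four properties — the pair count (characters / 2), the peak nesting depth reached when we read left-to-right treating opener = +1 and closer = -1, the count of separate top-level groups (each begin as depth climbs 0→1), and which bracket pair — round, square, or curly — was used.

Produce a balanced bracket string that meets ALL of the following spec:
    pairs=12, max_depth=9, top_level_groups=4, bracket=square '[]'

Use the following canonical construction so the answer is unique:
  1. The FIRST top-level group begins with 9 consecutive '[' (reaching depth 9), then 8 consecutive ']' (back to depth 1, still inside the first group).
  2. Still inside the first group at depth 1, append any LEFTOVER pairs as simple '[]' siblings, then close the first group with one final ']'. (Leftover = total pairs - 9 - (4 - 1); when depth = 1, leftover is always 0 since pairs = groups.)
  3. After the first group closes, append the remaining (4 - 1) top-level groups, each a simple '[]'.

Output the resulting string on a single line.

Answer: [[[[[[[[[]]]]]]]]][][][]

Derivation:
Spec: pairs=12 depth=9 groups=4
Leftover pairs = 12 - 9 - (4-1) = 0
First group: deep chain of depth 9 + 0 sibling pairs
Remaining 3 groups: simple '[]' each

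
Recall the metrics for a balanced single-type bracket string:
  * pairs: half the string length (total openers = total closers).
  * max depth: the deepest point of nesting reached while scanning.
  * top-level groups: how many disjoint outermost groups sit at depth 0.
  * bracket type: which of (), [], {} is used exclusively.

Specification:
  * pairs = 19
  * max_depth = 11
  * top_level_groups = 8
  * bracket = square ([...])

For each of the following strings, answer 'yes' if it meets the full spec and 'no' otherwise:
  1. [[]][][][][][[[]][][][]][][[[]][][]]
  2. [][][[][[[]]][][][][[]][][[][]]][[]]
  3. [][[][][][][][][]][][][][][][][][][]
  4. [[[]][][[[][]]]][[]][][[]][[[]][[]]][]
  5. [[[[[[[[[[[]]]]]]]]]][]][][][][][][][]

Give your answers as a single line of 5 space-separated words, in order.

Answer: no no no no yes

Derivation:
String 1 '[[]][][][][][[[]][][][]][][[[]][][]]': depth seq [1 2 1 0 1 0 1 0 1 0 1 0 1 2 3 2 1 2 1 2 1 2 1 0 1 0 1 2 3 2 1 2 1 2 1 0]
  -> pairs=18 depth=3 groups=8 -> no
String 2 '[][][[][[[]]][][][][[]][][[][]]][[]]': depth seq [1 0 1 0 1 2 1 2 3 4 3 2 1 2 1 2 1 2 1 2 3 2 1 2 1 2 3 2 3 2 1 0 1 2 1 0]
  -> pairs=18 depth=4 groups=4 -> no
String 3 '[][[][][][][][][]][][][][][][][][][]': depth seq [1 0 1 2 1 2 1 2 1 2 1 2 1 2 1 2 1 0 1 0 1 0 1 0 1 0 1 0 1 0 1 0 1 0 1 0]
  -> pairs=18 depth=2 groups=11 -> no
String 4 '[[[]][][[[][]]]][[]][][[]][[[]][[]]][]': depth seq [1 2 3 2 1 2 1 2 3 4 3 4 3 2 1 0 1 2 1 0 1 0 1 2 1 0 1 2 3 2 1 2 3 2 1 0 1 0]
  -> pairs=19 depth=4 groups=6 -> no
String 5 '[[[[[[[[[[[]]]]]]]]]][]][][][][][][][]': depth seq [1 2 3 4 5 6 7 8 9 10 11 10 9 8 7 6 5 4 3 2 1 2 1 0 1 0 1 0 1 0 1 0 1 0 1 0 1 0]
  -> pairs=19 depth=11 groups=8 -> yes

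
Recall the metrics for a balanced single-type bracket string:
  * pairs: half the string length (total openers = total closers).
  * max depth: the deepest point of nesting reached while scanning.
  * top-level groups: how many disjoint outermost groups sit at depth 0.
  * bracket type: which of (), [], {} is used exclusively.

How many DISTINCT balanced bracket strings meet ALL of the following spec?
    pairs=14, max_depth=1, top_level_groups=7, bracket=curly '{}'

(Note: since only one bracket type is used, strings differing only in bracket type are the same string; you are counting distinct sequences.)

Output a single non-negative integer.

Answer: 0

Derivation:
Spec: pairs=14 depth=1 groups=7
Count(depth <= 1) = 0
Count(depth <= 0) = 0
Count(depth == 1) = 0 - 0 = 0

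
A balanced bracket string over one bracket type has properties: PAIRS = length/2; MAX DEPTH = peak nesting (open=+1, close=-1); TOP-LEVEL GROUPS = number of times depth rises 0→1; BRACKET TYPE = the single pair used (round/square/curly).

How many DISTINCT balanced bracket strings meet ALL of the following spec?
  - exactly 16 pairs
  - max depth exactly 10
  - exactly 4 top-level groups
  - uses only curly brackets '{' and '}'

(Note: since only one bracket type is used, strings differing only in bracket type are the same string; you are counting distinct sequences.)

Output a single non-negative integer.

Spec: pairs=16 depth=10 groups=4
Count(depth <= 10) = 4344773
Count(depth <= 9) = 4336965
Count(depth == 10) = 4344773 - 4336965 = 7808

Answer: 7808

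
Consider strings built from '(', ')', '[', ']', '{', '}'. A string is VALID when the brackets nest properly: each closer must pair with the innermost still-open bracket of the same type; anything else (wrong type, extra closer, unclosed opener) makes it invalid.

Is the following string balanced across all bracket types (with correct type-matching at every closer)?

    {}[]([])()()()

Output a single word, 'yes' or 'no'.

pos 0: push '{'; stack = {
pos 1: '}' matches '{'; pop; stack = (empty)
pos 2: push '['; stack = [
pos 3: ']' matches '['; pop; stack = (empty)
pos 4: push '('; stack = (
pos 5: push '['; stack = ([
pos 6: ']' matches '['; pop; stack = (
pos 7: ')' matches '('; pop; stack = (empty)
pos 8: push '('; stack = (
pos 9: ')' matches '('; pop; stack = (empty)
pos 10: push '('; stack = (
pos 11: ')' matches '('; pop; stack = (empty)
pos 12: push '('; stack = (
pos 13: ')' matches '('; pop; stack = (empty)
end: stack empty → VALID
Verdict: properly nested → yes

Answer: yes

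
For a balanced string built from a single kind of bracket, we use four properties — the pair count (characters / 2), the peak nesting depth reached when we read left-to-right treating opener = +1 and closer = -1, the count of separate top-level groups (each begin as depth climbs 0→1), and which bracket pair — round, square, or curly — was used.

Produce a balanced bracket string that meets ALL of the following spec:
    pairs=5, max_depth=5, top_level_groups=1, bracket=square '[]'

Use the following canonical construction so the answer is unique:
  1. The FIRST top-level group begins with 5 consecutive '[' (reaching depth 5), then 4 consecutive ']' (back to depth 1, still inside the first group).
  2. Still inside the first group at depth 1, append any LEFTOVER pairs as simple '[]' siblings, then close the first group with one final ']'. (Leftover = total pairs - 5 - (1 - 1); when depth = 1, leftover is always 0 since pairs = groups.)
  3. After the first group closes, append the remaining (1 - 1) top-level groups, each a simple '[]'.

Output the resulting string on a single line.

Spec: pairs=5 depth=5 groups=1
Leftover pairs = 5 - 5 - (1-1) = 0
First group: deep chain of depth 5 + 0 sibling pairs
Remaining 0 groups: simple '[]' each

Answer: [[[[[]]]]]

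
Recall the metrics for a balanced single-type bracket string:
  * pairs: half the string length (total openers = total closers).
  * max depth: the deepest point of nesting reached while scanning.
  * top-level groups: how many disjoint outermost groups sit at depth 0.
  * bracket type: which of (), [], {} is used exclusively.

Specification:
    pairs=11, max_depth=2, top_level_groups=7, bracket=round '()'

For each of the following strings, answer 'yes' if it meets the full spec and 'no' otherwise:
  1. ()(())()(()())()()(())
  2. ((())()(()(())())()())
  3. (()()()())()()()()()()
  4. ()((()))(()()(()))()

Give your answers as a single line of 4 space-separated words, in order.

String 1 '()(())()(()())()()(())': depth seq [1 0 1 2 1 0 1 0 1 2 1 2 1 0 1 0 1 0 1 2 1 0]
  -> pairs=11 depth=2 groups=7 -> yes
String 2 '((())()(()(())())()())': depth seq [1 2 3 2 1 2 1 2 3 2 3 4 3 2 3 2 1 2 1 2 1 0]
  -> pairs=11 depth=4 groups=1 -> no
String 3 '(()()()())()()()()()()': depth seq [1 2 1 2 1 2 1 2 1 0 1 0 1 0 1 0 1 0 1 0 1 0]
  -> pairs=11 depth=2 groups=7 -> yes
String 4 '()((()))(()()(()))()': depth seq [1 0 1 2 3 2 1 0 1 2 1 2 1 2 3 2 1 0 1 0]
  -> pairs=10 depth=3 groups=4 -> no

Answer: yes no yes no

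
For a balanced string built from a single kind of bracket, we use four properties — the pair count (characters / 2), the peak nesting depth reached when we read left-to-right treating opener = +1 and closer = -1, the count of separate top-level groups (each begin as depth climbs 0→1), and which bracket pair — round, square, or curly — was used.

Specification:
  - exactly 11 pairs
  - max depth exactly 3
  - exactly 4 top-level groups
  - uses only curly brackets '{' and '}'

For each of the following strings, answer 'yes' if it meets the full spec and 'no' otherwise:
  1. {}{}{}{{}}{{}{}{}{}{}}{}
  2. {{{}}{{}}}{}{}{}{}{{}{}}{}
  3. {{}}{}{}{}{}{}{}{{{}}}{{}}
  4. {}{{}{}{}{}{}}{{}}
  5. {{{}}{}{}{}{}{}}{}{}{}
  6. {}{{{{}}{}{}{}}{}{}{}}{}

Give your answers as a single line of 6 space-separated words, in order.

Answer: no no no no yes no

Derivation:
String 1 '{}{}{}{{}}{{}{}{}{}{}}{}': depth seq [1 0 1 0 1 0 1 2 1 0 1 2 1 2 1 2 1 2 1 2 1 0 1 0]
  -> pairs=12 depth=2 groups=6 -> no
String 2 '{{{}}{{}}}{}{}{}{}{{}{}}{}': depth seq [1 2 3 2 1 2 3 2 1 0 1 0 1 0 1 0 1 0 1 2 1 2 1 0 1 0]
  -> pairs=13 depth=3 groups=7 -> no
String 3 '{{}}{}{}{}{}{}{}{{{}}}{{}}': depth seq [1 2 1 0 1 0 1 0 1 0 1 0 1 0 1 0 1 2 3 2 1 0 1 2 1 0]
  -> pairs=13 depth=3 groups=9 -> no
String 4 '{}{{}{}{}{}{}}{{}}': depth seq [1 0 1 2 1 2 1 2 1 2 1 2 1 0 1 2 1 0]
  -> pairs=9 depth=2 groups=3 -> no
String 5 '{{{}}{}{}{}{}{}}{}{}{}': depth seq [1 2 3 2 1 2 1 2 1 2 1 2 1 2 1 0 1 0 1 0 1 0]
  -> pairs=11 depth=3 groups=4 -> yes
String 6 '{}{{{{}}{}{}{}}{}{}{}}{}': depth seq [1 0 1 2 3 4 3 2 3 2 3 2 3 2 1 2 1 2 1 2 1 0 1 0]
  -> pairs=12 depth=4 groups=3 -> no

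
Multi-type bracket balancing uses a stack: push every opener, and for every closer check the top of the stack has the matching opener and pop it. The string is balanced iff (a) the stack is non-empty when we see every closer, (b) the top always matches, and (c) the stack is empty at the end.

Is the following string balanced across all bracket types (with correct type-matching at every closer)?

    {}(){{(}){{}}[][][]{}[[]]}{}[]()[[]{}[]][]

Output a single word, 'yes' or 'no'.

Answer: no

Derivation:
pos 0: push '{'; stack = {
pos 1: '}' matches '{'; pop; stack = (empty)
pos 2: push '('; stack = (
pos 3: ')' matches '('; pop; stack = (empty)
pos 4: push '{'; stack = {
pos 5: push '{'; stack = {{
pos 6: push '('; stack = {{(
pos 7: saw closer '}' but top of stack is '(' (expected ')') → INVALID
Verdict: type mismatch at position 7: '}' closes '(' → no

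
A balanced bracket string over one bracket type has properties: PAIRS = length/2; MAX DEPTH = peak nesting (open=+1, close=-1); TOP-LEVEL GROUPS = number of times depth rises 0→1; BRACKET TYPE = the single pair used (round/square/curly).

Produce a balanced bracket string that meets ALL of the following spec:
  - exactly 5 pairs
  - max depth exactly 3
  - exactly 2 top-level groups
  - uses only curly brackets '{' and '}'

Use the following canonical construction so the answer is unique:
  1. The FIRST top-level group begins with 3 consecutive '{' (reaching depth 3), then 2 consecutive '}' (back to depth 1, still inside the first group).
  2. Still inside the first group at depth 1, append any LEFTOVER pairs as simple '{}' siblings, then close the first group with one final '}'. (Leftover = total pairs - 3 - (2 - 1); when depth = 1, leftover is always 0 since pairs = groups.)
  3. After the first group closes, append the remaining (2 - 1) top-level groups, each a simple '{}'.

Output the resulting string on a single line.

Answer: {{{}}{}}{}

Derivation:
Spec: pairs=5 depth=3 groups=2
Leftover pairs = 5 - 3 - (2-1) = 1
First group: deep chain of depth 3 + 1 sibling pairs
Remaining 1 groups: simple '{}' each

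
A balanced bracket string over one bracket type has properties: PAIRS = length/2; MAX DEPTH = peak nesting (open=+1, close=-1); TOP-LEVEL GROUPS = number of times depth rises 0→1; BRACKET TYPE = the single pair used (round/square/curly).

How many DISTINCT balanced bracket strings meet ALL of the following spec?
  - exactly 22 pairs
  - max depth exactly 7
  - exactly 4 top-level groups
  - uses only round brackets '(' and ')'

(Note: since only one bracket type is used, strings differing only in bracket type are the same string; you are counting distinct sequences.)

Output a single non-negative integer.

Spec: pairs=22 depth=7 groups=4
Count(depth <= 7) = 8872415968
Count(depth <= 6) = 6569259420
Count(depth == 7) = 8872415968 - 6569259420 = 2303156548

Answer: 2303156548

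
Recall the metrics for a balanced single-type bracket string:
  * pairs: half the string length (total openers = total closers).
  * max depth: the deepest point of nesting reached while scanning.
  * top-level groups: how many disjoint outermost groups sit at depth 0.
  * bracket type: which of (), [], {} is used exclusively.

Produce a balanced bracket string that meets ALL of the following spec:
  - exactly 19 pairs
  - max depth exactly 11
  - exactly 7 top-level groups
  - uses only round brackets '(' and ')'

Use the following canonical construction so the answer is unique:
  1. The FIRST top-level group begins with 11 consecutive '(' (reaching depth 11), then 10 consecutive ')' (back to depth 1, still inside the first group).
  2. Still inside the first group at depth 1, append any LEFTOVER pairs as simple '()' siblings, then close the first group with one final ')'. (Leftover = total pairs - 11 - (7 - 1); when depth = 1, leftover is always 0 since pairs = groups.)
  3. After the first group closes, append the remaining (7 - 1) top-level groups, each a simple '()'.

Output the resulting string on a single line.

Answer: ((((((((((())))))))))()())()()()()()()

Derivation:
Spec: pairs=19 depth=11 groups=7
Leftover pairs = 19 - 11 - (7-1) = 2
First group: deep chain of depth 11 + 2 sibling pairs
Remaining 6 groups: simple '()' each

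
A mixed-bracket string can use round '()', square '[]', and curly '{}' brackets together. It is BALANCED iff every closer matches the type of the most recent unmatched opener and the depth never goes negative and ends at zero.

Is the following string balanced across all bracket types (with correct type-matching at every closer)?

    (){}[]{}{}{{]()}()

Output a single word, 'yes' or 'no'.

Answer: no

Derivation:
pos 0: push '('; stack = (
pos 1: ')' matches '('; pop; stack = (empty)
pos 2: push '{'; stack = {
pos 3: '}' matches '{'; pop; stack = (empty)
pos 4: push '['; stack = [
pos 5: ']' matches '['; pop; stack = (empty)
pos 6: push '{'; stack = {
pos 7: '}' matches '{'; pop; stack = (empty)
pos 8: push '{'; stack = {
pos 9: '}' matches '{'; pop; stack = (empty)
pos 10: push '{'; stack = {
pos 11: push '{'; stack = {{
pos 12: saw closer ']' but top of stack is '{' (expected '}') → INVALID
Verdict: type mismatch at position 12: ']' closes '{' → no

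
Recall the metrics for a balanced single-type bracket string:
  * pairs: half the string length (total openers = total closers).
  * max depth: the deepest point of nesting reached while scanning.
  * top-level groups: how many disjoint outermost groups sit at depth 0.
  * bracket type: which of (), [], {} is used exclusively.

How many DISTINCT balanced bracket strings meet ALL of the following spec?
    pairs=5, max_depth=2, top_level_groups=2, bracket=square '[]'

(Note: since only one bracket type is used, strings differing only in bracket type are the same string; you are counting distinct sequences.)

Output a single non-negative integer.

Spec: pairs=5 depth=2 groups=2
Count(depth <= 2) = 4
Count(depth <= 1) = 0
Count(depth == 2) = 4 - 0 = 4

Answer: 4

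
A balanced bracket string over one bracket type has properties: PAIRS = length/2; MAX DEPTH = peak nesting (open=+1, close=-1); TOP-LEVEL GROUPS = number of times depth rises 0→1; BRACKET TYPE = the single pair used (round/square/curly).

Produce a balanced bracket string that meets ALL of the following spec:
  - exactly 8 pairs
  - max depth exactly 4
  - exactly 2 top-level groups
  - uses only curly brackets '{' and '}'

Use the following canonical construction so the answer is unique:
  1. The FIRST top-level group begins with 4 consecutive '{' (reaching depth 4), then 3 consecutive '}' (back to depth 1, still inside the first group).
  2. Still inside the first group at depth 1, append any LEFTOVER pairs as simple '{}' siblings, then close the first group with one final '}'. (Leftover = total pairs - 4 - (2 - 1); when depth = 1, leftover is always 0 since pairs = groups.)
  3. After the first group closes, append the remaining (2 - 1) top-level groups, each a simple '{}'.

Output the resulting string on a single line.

Spec: pairs=8 depth=4 groups=2
Leftover pairs = 8 - 4 - (2-1) = 3
First group: deep chain of depth 4 + 3 sibling pairs
Remaining 1 groups: simple '{}' each

Answer: {{{{}}}{}{}{}}{}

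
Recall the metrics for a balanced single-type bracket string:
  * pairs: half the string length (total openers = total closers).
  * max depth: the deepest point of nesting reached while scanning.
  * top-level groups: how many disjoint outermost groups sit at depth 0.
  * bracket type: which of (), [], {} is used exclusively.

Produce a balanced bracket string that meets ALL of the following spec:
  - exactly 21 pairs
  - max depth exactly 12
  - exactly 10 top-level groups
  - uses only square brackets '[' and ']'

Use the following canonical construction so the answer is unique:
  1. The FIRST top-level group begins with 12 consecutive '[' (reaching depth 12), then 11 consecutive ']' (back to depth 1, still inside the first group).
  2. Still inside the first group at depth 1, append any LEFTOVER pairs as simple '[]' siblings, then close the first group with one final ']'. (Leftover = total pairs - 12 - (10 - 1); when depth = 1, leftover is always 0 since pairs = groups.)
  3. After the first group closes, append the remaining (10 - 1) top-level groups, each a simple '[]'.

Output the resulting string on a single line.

Answer: [[[[[[[[[[[[]]]]]]]]]]]][][][][][][][][][]

Derivation:
Spec: pairs=21 depth=12 groups=10
Leftover pairs = 21 - 12 - (10-1) = 0
First group: deep chain of depth 12 + 0 sibling pairs
Remaining 9 groups: simple '[]' each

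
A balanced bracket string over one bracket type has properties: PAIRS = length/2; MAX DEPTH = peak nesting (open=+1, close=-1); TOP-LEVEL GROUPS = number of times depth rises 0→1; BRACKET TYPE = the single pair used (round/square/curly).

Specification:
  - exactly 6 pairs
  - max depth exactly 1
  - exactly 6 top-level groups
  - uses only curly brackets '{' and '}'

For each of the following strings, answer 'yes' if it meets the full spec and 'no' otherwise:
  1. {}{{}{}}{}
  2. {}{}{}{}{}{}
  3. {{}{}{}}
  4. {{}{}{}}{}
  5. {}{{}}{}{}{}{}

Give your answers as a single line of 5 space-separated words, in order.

Answer: no yes no no no

Derivation:
String 1 '{}{{}{}}{}': depth seq [1 0 1 2 1 2 1 0 1 0]
  -> pairs=5 depth=2 groups=3 -> no
String 2 '{}{}{}{}{}{}': depth seq [1 0 1 0 1 0 1 0 1 0 1 0]
  -> pairs=6 depth=1 groups=6 -> yes
String 3 '{{}{}{}}': depth seq [1 2 1 2 1 2 1 0]
  -> pairs=4 depth=2 groups=1 -> no
String 4 '{{}{}{}}{}': depth seq [1 2 1 2 1 2 1 0 1 0]
  -> pairs=5 depth=2 groups=2 -> no
String 5 '{}{{}}{}{}{}{}': depth seq [1 0 1 2 1 0 1 0 1 0 1 0 1 0]
  -> pairs=7 depth=2 groups=6 -> no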